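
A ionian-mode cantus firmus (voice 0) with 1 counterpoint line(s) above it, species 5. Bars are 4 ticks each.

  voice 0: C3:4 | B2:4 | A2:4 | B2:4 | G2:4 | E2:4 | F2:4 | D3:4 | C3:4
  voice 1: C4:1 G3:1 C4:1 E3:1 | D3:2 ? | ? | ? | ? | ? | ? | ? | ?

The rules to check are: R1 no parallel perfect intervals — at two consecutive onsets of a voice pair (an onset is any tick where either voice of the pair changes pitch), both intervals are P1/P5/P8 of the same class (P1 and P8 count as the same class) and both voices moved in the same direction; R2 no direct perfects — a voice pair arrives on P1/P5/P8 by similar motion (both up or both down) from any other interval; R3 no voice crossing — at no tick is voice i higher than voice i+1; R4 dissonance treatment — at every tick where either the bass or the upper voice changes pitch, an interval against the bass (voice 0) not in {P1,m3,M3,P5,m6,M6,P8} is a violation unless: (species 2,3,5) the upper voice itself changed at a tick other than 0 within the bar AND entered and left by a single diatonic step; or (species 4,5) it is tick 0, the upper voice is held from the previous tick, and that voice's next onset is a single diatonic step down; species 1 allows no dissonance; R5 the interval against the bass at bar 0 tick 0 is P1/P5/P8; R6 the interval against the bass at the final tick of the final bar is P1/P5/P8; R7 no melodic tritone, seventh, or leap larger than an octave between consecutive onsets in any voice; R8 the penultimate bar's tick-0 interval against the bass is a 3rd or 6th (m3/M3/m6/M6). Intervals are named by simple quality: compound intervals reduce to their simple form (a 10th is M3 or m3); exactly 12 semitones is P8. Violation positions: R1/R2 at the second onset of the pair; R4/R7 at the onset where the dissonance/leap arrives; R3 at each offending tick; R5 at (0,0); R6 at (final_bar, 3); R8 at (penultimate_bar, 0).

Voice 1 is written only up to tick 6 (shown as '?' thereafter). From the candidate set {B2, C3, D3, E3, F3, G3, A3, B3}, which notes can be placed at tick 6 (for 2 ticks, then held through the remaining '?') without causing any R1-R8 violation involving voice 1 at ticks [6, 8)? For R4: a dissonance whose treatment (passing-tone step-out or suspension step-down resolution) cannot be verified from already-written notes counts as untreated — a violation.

B2: legal
C3: violates R4
D3: legal
E3: violates R4
F3: violates R4
G3: legal
A3: violates R4
B3: legal

{B2, B3, D3, G3}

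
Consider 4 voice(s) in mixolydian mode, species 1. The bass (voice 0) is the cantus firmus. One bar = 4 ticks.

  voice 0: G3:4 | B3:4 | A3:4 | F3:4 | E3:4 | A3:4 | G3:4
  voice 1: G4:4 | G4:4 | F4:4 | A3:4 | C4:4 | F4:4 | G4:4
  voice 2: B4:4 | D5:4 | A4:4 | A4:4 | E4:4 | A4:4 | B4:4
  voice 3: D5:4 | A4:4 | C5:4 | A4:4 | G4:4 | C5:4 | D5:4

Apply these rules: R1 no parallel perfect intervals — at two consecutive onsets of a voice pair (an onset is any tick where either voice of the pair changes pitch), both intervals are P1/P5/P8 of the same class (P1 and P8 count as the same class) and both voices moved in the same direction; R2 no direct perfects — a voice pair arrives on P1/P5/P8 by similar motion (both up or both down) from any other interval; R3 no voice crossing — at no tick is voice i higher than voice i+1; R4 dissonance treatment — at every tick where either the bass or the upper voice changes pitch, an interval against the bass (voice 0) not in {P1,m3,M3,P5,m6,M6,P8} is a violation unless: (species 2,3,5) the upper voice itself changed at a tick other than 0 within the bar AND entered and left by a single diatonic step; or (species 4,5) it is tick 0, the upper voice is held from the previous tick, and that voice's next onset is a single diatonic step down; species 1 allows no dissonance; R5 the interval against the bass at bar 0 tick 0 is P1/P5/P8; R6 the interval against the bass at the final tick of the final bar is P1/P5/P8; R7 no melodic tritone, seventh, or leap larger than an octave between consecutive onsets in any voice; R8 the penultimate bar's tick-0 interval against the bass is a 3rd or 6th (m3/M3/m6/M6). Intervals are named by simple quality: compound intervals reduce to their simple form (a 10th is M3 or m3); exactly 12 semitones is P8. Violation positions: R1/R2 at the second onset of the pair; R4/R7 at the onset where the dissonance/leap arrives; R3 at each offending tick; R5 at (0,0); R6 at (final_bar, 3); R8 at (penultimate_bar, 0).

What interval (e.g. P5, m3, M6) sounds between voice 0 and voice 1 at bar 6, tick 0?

P8

voice 0=G3 voice 1=G4 -> P8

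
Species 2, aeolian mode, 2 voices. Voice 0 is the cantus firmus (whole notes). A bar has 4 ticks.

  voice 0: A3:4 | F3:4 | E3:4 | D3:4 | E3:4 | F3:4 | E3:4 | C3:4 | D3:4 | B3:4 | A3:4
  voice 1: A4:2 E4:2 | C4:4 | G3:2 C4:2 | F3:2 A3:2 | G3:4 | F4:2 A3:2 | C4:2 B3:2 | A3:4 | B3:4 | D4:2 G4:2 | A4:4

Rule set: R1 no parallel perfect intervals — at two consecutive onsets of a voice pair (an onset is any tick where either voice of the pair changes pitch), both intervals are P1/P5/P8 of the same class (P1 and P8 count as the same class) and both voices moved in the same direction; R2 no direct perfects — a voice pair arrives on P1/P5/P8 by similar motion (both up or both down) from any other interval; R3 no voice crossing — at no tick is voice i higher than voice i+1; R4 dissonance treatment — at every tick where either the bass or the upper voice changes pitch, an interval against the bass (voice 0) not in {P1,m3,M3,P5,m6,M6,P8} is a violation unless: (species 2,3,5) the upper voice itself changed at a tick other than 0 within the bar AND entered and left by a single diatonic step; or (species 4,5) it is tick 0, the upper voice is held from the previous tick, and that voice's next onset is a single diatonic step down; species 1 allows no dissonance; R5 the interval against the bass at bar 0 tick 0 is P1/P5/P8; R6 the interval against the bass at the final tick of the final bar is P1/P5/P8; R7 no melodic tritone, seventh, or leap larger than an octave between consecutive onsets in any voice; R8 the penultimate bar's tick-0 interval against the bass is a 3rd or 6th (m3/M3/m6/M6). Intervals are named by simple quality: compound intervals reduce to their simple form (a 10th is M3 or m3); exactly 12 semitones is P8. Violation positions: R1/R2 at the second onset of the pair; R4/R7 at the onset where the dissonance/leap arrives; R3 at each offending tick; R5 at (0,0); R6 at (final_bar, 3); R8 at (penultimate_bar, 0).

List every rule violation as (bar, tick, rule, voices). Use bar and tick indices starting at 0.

bar 0: v0=A3 v1=A4 downbeat P8
bar 1: v0=F3 v1=C4 downbeat P5
bar 2: v0=E3 v1=G3 downbeat m3
bar 3: v0=D3 v1=F3 downbeat m3
bar 4: v0=E3 v1=G3 downbeat m3
bar 5: v0=F3 v1=F4 downbeat P8
bar 6: v0=E3 v1=C4 downbeat m6
bar 7: v0=C3 v1=A3 downbeat M6
bar 8: v0=D3 v1=B3 downbeat M6
bar 9: v0=B3 v1=D4 downbeat m3
bar 10: v0=A3 v1=A4 downbeat P8
  -> R1 @ bar 1 tick 0 v(0, 1): A3/E4 P5 -> F3/C4 P5 similar
  -> R2 @ bar 5 tick 0 v(0, 1): E3/G3 m3 -> F3/F4 P8 similar
  -> R7 @ bar 5 tick 0 v(1,): G3->F4 leap 10st

(1, 0, R1, (0, 1))
(5, 0, R2, (0, 1))
(5, 0, R7, (1,))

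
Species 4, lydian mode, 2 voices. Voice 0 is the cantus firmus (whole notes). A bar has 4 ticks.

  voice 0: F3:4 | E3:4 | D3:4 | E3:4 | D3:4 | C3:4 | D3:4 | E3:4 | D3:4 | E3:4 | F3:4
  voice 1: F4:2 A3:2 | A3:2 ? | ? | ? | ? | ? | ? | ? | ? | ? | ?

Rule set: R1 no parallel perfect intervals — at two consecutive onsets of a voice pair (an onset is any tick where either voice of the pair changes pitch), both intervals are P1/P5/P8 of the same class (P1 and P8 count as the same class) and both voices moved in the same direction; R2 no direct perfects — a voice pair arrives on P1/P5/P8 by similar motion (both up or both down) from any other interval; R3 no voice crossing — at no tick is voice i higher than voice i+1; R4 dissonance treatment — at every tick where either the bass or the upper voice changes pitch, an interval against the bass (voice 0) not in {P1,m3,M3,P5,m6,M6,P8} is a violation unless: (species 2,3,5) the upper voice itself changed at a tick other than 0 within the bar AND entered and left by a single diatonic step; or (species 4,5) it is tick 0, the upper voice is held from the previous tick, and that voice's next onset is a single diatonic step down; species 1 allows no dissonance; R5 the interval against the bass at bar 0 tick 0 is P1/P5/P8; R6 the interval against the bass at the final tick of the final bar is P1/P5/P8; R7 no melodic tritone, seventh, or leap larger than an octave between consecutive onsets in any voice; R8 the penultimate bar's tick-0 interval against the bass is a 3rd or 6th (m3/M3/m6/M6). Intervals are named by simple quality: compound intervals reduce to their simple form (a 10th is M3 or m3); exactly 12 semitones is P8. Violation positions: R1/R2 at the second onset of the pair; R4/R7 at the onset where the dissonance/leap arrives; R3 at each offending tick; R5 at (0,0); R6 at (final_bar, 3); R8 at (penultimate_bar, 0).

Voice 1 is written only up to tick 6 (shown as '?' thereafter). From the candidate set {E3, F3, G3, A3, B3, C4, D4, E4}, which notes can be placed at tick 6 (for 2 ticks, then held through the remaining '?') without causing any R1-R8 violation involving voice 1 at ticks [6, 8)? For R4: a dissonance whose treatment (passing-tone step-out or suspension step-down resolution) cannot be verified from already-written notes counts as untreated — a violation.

{A3, B3, C4, E3, E4, G3}

E3: legal
F3: violates R4
G3: legal
A3: legal
B3: legal
C4: legal
D4: violates R4
E4: legal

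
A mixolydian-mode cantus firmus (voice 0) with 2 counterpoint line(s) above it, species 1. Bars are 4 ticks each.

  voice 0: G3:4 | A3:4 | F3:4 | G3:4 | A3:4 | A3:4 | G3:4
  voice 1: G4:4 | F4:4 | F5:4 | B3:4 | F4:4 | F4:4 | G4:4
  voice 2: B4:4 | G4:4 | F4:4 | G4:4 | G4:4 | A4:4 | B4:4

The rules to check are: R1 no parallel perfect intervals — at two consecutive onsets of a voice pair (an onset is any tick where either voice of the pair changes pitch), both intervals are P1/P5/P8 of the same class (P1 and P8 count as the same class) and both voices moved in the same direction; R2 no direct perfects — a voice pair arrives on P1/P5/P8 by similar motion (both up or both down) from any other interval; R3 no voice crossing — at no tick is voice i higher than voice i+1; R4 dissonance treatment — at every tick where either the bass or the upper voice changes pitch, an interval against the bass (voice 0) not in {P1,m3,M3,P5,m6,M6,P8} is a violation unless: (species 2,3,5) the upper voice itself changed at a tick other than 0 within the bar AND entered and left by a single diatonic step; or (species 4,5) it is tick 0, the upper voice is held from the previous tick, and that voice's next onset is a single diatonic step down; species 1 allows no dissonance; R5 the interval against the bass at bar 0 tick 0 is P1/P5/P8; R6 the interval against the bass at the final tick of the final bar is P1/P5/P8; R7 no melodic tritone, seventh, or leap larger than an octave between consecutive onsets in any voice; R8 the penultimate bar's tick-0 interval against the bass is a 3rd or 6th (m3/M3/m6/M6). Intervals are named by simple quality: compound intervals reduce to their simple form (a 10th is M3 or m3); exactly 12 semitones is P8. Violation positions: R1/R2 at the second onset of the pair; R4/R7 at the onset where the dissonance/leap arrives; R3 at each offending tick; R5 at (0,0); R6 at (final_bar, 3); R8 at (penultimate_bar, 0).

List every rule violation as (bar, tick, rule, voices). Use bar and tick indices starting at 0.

bar 0: v0=G3 v1=G4 v2=B4 downbeat M3
bar 1: v0=A3 v1=F4 v2=G4 downbeat m7
bar 2: v0=F3 v1=F5 v2=F4 downbeat P8
bar 3: v0=G3 v1=B3 v2=G4 downbeat P8
bar 4: v0=A3 v1=F4 v2=G4 downbeat m7
bar 5: v0=A3 v1=F4 v2=A4 downbeat P8
bar 6: v0=G3 v1=G4 v2=B4 downbeat M3
  -> R5 @ bar 0 tick 0 v(0, 2): opens on M3
  -> R4 @ bar 1 tick 0 v(0, 2): A3/G4 m7 untreated
  -> R2 @ bar 2 tick 0 v(0, 2): A3/G4 m7 -> F3/F4 P8 similar
  -> R3 @ bar 2 tick 0 v(1, 2): F5 above F4
  -> R3 @ bar 2 tick 1 v(1, 2): F5 above F4
  -> R3 @ bar 2 tick 2 v(1, 2): F5 above F4
  -> R3 @ bar 2 tick 3 v(1, 2): F5 above F4
  -> R1 @ bar 3 tick 0 v(0, 2): F3/F4 P8 -> G3/G4 P8 similar
  -> R7 @ bar 3 tick 0 v(1,): F5->B3 leap 18st
  -> R4 @ bar 4 tick 0 v(0, 2): A3/G4 m7 untreated
  -> R7 @ bar 4 tick 0 v(1,): B3->F4 leap 6st
  -> R8 @ bar 5 tick 0 v(0, 2): penult P8 not 3rd/6th
  -> R6 @ bar 6 tick 3 v(0, 2): closes on M3

(0, 0, R5, (0, 2))
(1, 0, R4, (0, 2))
(2, 0, R2, (0, 2))
(2, 0, R3, (1, 2))
(2, 1, R3, (1, 2))
(2, 2, R3, (1, 2))
(2, 3, R3, (1, 2))
(3, 0, R1, (0, 2))
(3, 0, R7, (1,))
(4, 0, R4, (0, 2))
(4, 0, R7, (1,))
(5, 0, R8, (0, 2))
(6, 3, R6, (0, 2))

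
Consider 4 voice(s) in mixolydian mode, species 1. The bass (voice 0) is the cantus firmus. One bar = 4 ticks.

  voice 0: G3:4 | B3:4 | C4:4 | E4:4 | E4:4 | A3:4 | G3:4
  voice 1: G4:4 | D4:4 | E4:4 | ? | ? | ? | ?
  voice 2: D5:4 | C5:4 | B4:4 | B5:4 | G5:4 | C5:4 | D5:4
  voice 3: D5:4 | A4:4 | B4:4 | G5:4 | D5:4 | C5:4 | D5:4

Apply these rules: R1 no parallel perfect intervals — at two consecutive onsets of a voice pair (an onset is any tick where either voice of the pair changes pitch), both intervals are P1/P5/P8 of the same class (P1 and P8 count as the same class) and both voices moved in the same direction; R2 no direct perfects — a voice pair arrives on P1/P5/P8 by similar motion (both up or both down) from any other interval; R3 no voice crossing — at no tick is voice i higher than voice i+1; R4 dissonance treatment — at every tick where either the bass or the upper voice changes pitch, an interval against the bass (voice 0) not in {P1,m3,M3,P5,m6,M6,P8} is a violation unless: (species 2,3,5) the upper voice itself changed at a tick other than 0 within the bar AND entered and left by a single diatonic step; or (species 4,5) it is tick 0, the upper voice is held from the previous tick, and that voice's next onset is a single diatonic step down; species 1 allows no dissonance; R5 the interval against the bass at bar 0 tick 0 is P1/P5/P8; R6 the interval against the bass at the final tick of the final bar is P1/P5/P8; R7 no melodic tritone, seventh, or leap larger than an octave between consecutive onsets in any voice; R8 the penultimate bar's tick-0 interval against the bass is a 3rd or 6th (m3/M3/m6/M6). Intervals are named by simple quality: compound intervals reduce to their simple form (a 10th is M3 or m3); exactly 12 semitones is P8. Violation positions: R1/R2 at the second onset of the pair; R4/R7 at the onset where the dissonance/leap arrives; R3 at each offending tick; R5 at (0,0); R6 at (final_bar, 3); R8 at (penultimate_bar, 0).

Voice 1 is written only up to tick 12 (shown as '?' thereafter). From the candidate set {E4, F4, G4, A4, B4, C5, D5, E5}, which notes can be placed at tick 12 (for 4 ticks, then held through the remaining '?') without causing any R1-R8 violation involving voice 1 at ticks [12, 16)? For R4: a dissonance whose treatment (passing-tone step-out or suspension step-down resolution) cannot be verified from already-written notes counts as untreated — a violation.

{E4}

E4: legal
F4: violates R4
G4: violates R2
A4: violates R4
B4: violates R2
C5: violates R1
D5: violates R4,R7
E5: violates R1,R2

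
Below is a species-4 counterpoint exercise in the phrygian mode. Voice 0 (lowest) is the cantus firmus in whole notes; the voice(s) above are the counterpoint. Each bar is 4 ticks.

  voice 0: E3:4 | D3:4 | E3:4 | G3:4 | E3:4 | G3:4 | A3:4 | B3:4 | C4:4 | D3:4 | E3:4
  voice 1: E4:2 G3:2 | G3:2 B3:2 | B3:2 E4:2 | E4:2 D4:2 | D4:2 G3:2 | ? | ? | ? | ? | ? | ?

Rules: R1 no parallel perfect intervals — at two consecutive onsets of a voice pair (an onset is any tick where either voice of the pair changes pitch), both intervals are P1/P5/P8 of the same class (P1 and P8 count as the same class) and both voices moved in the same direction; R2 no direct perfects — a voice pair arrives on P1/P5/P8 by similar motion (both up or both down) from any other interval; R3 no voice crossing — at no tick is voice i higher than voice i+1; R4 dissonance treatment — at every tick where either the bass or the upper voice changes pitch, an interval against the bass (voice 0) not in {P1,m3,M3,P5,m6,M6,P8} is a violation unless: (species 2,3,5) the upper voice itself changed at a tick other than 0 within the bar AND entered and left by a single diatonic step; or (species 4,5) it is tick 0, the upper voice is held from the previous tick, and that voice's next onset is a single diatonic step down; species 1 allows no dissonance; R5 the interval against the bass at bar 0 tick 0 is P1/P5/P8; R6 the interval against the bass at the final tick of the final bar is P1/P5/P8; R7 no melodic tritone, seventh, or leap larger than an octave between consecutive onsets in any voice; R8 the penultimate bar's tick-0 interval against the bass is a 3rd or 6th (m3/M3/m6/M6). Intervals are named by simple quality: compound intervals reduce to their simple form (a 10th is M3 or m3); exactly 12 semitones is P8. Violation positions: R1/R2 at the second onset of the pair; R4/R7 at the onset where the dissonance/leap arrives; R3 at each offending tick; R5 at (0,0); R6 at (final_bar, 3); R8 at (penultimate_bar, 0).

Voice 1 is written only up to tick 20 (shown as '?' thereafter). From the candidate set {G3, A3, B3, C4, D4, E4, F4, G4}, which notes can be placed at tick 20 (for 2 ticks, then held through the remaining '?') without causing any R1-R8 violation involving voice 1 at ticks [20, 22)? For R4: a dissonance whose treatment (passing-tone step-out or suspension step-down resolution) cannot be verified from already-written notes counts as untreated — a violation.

{B3, E4, G3}

G3: legal
A3: violates R4
B3: legal
C4: violates R4
D4: violates R2
E4: legal
F4: violates R4,R7
G4: violates R2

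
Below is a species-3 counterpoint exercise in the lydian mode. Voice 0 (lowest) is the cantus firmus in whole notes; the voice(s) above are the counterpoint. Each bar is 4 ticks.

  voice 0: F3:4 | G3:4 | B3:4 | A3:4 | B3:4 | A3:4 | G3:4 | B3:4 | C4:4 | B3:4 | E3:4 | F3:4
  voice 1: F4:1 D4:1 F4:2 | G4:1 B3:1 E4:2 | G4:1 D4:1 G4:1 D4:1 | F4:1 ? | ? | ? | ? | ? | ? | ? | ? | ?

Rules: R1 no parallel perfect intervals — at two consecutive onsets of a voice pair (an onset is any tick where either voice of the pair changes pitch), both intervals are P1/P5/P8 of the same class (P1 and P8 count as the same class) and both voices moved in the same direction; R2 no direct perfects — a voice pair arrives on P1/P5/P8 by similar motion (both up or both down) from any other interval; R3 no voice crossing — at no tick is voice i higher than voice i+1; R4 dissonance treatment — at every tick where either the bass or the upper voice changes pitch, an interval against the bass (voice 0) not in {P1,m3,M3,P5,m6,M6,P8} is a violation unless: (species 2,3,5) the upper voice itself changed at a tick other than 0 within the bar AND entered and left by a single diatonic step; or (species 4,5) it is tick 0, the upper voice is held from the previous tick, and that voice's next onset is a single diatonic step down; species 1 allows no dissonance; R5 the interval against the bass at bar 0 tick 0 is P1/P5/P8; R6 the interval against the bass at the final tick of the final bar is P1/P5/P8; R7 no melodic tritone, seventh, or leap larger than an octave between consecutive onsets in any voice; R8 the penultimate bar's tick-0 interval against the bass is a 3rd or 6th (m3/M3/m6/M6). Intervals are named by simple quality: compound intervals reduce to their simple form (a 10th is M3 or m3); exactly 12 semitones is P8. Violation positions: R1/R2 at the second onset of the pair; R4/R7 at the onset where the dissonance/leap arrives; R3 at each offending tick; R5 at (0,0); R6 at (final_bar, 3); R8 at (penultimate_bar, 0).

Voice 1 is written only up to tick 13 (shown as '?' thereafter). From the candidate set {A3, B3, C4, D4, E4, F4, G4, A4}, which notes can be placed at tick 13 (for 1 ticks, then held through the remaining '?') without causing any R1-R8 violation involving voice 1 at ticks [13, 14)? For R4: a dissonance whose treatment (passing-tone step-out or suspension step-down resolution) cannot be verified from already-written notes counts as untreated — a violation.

A3: legal
B3: violates R4,R7
C4: legal
D4: violates R4
E4: legal
F4: legal
G4: violates R4
A4: legal

{A3, A4, C4, E4, F4}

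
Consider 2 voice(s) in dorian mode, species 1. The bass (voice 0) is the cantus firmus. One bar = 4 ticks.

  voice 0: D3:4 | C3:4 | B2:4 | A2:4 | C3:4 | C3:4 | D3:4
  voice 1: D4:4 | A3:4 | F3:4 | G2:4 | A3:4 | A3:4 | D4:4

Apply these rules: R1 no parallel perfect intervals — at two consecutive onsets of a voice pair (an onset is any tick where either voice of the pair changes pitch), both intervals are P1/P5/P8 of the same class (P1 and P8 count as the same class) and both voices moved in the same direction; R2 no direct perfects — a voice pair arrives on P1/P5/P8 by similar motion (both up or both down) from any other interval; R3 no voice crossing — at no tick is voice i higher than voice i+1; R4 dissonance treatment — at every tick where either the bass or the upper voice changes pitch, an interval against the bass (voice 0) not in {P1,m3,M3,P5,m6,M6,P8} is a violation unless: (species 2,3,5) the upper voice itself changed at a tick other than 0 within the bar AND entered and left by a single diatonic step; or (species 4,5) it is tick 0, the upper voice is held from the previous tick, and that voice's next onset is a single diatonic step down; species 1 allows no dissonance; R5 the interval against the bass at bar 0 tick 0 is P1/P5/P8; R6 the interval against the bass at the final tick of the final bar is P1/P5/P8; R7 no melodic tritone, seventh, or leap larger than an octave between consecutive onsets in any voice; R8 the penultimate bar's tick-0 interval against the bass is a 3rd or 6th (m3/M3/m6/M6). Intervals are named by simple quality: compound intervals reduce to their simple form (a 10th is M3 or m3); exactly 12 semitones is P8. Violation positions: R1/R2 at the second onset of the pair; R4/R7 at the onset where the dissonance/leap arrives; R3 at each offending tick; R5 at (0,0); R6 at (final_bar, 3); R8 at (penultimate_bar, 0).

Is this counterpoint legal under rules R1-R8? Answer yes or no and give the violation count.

No (9 violations)

bar 0: v0=D3 v1=D4 (P8)
bar 1: v0=C3 v1=A3 (M6)
bar 2: v0=B2 v1=F3 (TT)
bar 3: v0=A2 v1=G2 (M2)
bar 4: v0=C3 v1=A3 (M6)
bar 5: v0=C3 v1=A3 (M6)
bar 6: v0=D3 v1=D4 (P8)
  R4 @ bar2.0: B2/F3 TT untreated
  R3 @ bar3.0: A2 above G2
  R4 @ bar3.0: A2/G2 M2 untreated
  R7 @ bar3.0: F3->G2 leap 10st
  R3 @ bar3.1: A2 above G2
  R3 @ bar3.2: A2 above G2
  R3 @ bar3.3: A2 above G2
  R7 @ bar4.0: G2->A3 leap 14st
  R2 @ bar6.0: C3/A3 M6 -> D3/D4 P8 similar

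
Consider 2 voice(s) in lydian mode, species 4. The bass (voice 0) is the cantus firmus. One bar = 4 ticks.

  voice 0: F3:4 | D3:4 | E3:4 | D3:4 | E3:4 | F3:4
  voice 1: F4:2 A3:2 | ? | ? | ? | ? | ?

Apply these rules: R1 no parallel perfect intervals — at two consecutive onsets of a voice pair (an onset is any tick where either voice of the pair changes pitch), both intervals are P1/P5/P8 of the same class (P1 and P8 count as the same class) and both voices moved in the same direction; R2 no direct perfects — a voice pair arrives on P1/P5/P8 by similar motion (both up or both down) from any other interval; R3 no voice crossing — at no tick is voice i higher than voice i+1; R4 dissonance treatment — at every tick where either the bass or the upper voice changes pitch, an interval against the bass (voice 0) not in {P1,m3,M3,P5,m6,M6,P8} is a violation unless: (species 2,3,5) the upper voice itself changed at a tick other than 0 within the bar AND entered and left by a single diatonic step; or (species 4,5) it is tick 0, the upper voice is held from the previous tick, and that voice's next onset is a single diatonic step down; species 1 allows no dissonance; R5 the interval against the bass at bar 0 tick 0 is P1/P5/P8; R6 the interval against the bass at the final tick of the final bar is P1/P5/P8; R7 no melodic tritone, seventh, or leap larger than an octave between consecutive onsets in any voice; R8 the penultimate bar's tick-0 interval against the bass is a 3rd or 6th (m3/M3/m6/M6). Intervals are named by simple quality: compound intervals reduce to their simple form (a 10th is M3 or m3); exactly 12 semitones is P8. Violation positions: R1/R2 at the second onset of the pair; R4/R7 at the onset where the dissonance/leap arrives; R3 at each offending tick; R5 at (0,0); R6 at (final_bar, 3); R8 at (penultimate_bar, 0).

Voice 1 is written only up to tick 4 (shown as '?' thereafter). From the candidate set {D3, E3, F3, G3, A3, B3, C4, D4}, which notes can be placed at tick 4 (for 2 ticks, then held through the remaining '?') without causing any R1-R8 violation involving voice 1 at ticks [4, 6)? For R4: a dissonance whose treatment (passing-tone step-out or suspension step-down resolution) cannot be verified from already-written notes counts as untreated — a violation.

{A3, B3, D4, F3}

D3: violates R2
E3: violates R4
F3: legal
G3: violates R4
A3: legal
B3: legal
C4: violates R4
D4: legal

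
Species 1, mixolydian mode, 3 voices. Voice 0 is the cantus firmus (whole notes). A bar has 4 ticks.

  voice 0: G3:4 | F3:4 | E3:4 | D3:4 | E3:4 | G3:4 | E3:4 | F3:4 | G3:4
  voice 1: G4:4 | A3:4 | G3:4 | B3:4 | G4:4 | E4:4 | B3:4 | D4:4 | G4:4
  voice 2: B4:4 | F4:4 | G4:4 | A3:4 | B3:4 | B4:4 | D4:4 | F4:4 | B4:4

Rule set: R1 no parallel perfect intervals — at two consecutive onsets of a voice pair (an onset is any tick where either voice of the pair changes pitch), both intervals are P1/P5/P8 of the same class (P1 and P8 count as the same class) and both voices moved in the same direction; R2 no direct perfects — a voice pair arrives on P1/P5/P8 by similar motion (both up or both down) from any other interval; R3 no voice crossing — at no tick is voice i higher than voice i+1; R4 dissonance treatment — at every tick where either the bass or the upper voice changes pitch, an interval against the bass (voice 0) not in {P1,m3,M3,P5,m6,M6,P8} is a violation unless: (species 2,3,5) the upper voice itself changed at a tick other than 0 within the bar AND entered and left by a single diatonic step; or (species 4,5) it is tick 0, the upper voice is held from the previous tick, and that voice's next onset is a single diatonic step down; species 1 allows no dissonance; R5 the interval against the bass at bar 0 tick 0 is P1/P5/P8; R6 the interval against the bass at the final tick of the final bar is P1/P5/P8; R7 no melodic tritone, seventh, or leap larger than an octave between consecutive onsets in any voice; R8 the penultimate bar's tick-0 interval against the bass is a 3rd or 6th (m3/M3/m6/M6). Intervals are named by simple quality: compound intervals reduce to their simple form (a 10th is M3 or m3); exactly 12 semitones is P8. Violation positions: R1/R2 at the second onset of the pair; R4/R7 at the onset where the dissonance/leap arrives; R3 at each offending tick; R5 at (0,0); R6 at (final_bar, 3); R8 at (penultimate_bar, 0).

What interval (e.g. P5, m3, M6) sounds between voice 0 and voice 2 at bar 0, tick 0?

M3

voice 0=G3 voice 2=B4 -> M3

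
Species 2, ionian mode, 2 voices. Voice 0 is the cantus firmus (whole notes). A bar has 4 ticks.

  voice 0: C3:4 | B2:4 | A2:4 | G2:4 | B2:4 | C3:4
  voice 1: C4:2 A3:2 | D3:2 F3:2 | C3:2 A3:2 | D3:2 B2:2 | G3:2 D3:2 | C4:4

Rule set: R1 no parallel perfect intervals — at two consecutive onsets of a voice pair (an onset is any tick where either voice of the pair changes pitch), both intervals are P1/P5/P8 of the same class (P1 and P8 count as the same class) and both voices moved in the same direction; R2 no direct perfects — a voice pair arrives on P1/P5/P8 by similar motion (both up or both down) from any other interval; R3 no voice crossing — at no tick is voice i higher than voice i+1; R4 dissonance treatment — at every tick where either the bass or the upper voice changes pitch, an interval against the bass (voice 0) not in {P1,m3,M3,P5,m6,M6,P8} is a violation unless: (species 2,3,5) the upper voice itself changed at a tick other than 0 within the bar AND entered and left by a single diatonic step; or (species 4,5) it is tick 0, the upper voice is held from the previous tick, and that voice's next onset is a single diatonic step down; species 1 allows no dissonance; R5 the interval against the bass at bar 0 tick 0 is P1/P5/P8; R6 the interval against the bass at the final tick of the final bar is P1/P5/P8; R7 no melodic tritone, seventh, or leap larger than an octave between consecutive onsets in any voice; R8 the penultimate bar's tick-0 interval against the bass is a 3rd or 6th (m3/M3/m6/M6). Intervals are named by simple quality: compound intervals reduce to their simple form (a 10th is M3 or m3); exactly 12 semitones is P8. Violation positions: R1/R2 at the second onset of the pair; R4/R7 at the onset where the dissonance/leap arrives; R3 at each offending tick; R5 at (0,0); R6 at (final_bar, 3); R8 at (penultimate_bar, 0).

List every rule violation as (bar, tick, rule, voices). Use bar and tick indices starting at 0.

(1, 2, R4, (0, 1))
(3, 0, R2, (0, 1))
(5, 0, R2, (0, 1))
(5, 0, R7, (1,))

bar 0: v0=C3 v1=C4 downbeat P8
bar 1: v0=B2 v1=D3 downbeat m3
bar 2: v0=A2 v1=C3 downbeat m3
bar 3: v0=G2 v1=D3 downbeat P5
bar 4: v0=B2 v1=G3 downbeat m6
bar 5: v0=C3 v1=C4 downbeat P8
  -> R4 @ bar 1 tick 2 v(0, 1): B2/F3 TT untreated
  -> R2 @ bar 3 tick 0 v(0, 1): A2/A3 P8 -> G2/D3 P5 similar
  -> R2 @ bar 5 tick 0 v(0, 1): B2/D3 m3 -> C3/C4 P8 similar
  -> R7 @ bar 5 tick 0 v(1,): D3->C4 leap 10st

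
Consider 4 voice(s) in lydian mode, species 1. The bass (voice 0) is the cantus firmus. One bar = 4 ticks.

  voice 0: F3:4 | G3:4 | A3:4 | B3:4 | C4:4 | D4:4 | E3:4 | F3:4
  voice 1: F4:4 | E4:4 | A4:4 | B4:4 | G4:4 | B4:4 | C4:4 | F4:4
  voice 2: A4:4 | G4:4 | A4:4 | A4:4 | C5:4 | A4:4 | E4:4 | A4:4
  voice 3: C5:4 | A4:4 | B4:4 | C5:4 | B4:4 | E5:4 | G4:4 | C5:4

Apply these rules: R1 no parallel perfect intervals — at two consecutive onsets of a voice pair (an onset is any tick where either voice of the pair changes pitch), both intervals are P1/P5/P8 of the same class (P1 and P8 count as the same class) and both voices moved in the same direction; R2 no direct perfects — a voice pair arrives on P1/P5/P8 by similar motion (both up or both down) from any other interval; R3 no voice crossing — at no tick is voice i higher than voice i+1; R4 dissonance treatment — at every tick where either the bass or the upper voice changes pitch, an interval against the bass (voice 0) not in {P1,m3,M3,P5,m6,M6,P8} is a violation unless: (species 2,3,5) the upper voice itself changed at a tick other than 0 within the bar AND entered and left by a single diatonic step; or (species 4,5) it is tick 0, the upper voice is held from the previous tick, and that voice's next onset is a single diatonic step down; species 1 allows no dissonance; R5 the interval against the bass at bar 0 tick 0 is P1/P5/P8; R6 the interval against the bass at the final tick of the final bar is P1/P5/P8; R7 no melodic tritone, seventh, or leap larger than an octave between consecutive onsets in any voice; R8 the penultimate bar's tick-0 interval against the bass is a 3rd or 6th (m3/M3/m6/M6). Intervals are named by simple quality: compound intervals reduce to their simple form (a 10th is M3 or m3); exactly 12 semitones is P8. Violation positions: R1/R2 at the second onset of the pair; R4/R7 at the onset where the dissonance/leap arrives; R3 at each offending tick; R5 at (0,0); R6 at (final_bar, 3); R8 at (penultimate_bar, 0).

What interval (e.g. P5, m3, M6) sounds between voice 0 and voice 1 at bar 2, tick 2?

P8

voice 0=A3 voice 1=A4 -> P8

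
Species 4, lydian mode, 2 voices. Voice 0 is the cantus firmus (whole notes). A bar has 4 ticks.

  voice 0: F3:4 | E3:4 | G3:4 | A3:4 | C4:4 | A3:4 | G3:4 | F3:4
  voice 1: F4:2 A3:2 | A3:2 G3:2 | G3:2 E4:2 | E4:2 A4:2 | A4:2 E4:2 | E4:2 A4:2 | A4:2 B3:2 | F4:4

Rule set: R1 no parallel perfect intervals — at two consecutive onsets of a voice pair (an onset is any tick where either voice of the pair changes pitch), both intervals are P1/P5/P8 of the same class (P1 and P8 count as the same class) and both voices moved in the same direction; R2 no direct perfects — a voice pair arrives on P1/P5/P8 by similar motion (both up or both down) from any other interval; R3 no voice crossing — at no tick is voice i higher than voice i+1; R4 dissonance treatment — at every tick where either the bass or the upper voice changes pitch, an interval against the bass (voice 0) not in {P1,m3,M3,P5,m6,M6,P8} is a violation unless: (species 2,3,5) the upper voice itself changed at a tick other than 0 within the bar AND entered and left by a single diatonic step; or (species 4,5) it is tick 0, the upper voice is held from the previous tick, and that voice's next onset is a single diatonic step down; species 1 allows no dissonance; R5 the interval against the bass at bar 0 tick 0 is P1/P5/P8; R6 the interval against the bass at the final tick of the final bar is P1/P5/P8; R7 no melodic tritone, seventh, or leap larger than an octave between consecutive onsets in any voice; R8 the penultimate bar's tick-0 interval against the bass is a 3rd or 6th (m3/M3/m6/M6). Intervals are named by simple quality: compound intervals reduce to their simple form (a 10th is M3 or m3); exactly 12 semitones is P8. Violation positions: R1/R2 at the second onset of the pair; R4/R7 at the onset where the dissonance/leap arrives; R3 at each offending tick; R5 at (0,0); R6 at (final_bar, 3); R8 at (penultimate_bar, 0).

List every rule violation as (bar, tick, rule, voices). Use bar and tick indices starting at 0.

bar 0: v0=F3 v1=F4 downbeat P8
bar 1: v0=E3 v1=A3 downbeat P4
bar 2: v0=G3 v1=G3 downbeat P1
bar 3: v0=A3 v1=E4 downbeat P5
bar 4: v0=C4 v1=A4 downbeat M6
bar 5: v0=A3 v1=E4 downbeat P5
bar 6: v0=G3 v1=A4 downbeat M2
bar 7: v0=F3 v1=F4 downbeat P8
  -> R4 @ bar 6 tick 0 v(0, 1): G3/A4 M2 untreated
  -> R8 @ bar 6 tick 0 v(0, 1): penult M2 not 3rd/6th
  -> R7 @ bar 6 tick 2 v(1,): A4->B3 leap 10st
  -> R7 @ bar 7 tick 0 v(1,): B3->F4 leap 6st

(6, 0, R4, (0, 1))
(6, 0, R8, (0, 1))
(6, 2, R7, (1,))
(7, 0, R7, (1,))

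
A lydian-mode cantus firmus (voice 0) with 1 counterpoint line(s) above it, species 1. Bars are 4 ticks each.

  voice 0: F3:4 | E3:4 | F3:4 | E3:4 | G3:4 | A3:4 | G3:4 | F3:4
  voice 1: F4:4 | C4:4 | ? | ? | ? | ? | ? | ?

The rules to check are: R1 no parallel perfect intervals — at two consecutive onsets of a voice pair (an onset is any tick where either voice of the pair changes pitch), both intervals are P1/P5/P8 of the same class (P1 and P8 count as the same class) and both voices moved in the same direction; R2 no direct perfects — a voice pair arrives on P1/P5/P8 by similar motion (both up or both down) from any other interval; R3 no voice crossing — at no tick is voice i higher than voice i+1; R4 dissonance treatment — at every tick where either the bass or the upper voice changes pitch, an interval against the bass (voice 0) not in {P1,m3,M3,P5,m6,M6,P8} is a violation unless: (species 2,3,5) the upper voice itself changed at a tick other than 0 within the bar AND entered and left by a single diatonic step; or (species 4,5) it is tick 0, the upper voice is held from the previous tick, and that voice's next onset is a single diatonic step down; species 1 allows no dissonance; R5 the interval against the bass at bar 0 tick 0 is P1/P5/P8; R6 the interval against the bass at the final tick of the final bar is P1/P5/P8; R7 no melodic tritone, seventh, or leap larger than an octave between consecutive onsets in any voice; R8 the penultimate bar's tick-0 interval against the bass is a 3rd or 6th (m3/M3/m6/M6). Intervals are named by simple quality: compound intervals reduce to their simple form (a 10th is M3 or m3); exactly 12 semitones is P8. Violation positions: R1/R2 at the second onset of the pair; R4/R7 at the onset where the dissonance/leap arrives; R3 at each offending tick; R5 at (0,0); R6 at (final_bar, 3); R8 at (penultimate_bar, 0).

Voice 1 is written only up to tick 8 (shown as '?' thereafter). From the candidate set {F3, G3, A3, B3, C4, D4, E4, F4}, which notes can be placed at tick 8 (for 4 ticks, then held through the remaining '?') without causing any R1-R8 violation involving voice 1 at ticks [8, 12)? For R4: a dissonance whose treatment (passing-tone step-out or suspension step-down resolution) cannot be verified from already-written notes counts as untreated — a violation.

{A3, C4, D4, F3}

F3: legal
G3: violates R4
A3: legal
B3: violates R4
C4: legal
D4: legal
E4: violates R4
F4: violates R2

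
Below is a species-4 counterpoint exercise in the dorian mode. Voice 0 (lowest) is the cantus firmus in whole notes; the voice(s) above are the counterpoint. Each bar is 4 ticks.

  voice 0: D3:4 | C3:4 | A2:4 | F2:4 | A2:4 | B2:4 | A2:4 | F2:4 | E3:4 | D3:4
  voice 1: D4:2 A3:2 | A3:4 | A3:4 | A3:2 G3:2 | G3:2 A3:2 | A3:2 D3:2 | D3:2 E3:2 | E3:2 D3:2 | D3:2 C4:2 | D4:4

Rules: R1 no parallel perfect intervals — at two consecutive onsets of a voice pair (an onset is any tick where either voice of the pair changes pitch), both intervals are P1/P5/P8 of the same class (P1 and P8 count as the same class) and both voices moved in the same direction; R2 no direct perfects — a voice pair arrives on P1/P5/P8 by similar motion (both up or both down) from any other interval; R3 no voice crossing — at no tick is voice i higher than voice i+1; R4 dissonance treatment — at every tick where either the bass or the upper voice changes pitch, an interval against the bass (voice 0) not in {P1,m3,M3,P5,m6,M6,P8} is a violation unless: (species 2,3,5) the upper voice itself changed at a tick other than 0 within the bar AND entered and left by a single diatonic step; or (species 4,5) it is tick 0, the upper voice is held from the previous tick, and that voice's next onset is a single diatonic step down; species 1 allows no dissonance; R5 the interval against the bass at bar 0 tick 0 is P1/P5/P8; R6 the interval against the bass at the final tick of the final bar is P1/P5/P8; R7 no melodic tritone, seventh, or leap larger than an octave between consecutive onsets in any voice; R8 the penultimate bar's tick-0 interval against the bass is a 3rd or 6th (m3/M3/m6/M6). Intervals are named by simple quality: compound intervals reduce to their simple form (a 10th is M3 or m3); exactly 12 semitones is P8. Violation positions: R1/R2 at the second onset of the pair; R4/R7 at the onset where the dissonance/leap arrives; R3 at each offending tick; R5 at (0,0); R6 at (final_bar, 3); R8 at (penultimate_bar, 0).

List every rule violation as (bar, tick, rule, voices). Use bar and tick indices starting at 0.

bar 0: v0=D3 v1=D4 downbeat P8
bar 1: v0=C3 v1=A3 downbeat M6
bar 2: v0=A2 v1=A3 downbeat P8
bar 3: v0=F2 v1=A3 downbeat M3
bar 4: v0=A2 v1=G3 downbeat m7
bar 5: v0=B2 v1=A3 downbeat m7
bar 6: v0=A2 v1=D3 downbeat P4
bar 7: v0=F2 v1=E3 downbeat M7
bar 8: v0=E3 v1=D3 downbeat M2
bar 9: v0=D3 v1=D4 downbeat P8
  -> R4 @ bar 3 tick 2 v(0, 1): F2/G3 M2 untreated
  -> R4 @ bar 4 tick 0 v(0, 1): A2/G3 m7 untreated
  -> R4 @ bar 5 tick 0 v(0, 1): B2/A3 m7 untreated
  -> R4 @ bar 6 tick 0 v(0, 1): A2/D3 P4 untreated
  -> R3 @ bar 8 tick 0 v(0, 1): E3 above D3
  -> R4 @ bar 8 tick 0 v(0, 1): E3/D3 M2 untreated
  -> R7 @ bar 8 tick 0 v(0,): F2->E3 leap 11st
  -> R8 @ bar 8 tick 0 v(0, 1): penult M2 not 3rd/6th
  -> R3 @ bar 8 tick 1 v(0, 1): E3 above D3
  -> R7 @ bar 8 tick 2 v(1,): D3->C4 leap 10st

(3, 2, R4, (0, 1))
(4, 0, R4, (0, 1))
(5, 0, R4, (0, 1))
(6, 0, R4, (0, 1))
(8, 0, R3, (0, 1))
(8, 0, R4, (0, 1))
(8, 0, R7, (0,))
(8, 0, R8, (0, 1))
(8, 1, R3, (0, 1))
(8, 2, R7, (1,))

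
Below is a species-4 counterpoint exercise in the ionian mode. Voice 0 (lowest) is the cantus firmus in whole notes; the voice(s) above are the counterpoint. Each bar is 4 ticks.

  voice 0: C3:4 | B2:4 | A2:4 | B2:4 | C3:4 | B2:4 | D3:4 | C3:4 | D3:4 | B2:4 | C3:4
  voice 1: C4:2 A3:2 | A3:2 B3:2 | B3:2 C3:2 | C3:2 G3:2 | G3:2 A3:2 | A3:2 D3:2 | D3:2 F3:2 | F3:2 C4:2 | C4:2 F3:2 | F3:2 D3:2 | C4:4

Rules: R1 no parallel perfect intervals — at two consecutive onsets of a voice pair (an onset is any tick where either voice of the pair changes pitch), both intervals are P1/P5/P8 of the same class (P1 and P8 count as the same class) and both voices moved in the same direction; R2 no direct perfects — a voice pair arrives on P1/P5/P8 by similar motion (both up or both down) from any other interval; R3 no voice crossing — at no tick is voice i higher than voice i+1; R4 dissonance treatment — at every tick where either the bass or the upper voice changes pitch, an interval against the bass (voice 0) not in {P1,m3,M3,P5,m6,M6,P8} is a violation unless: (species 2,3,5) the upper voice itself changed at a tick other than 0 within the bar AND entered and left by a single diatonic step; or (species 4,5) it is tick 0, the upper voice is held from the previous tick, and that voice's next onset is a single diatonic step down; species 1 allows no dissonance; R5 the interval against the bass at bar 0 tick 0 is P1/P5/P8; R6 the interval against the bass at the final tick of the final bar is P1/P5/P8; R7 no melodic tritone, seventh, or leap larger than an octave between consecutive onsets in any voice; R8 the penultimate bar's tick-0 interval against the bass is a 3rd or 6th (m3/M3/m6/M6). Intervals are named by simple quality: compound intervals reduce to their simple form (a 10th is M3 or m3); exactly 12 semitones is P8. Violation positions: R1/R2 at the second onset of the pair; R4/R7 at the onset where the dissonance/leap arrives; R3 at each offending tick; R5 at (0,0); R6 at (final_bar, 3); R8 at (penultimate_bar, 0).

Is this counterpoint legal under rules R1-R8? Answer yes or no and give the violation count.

No (11 violations)

bar 0: v0=C3 v1=C4 (P8)
bar 1: v0=B2 v1=A3 (m7)
bar 2: v0=A2 v1=B3 (M2)
bar 3: v0=B2 v1=C3 (m2)
bar 4: v0=C3 v1=G3 (P5)
bar 5: v0=B2 v1=A3 (m7)
bar 6: v0=D3 v1=D3 (P1)
bar 7: v0=C3 v1=F3 (P4)
bar 8: v0=D3 v1=C4 (m7)
bar 9: v0=B2 v1=F3 (TT)
bar 10: v0=C3 v1=C4 (P8)
  R4 @ bar1.0: B2/A3 m7 untreated
  R4 @ bar2.0: A2/B3 M2 untreated
  R7 @ bar2.2: B3->C3 leap 11st
  R4 @ bar3.0: B2/C3 m2 untreated
  R4 @ bar5.0: B2/A3 m7 untreated
  R4 @ bar7.0: C3/F3 P4 untreated
  R4 @ bar8.0: D3/C4 m7 untreated
  R4 @ bar9.0: B2/F3 TT untreated
  R8 @ bar9.0: penult TT not 3rd/6th
  R2 @ bar10.0: B2/D3 m3 -> C3/C4 P8 similar
  R7 @ bar10.0: D3->C4 leap 10st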